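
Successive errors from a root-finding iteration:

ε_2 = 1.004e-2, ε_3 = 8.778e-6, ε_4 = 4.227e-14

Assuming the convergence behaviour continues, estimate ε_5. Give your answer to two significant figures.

1.0e-36

First estimate the order: p ≈ ln(ε_4/ε_3) / ln(ε_3/ε_2) = ln(4.227e-14/8.778e-6)/ln(8.778e-6/1.004e-2) = ln(4.81545e-09)/ln(0.000874303) ≈ 2.7196.
Then ε_5 ≈ ε_4·(ε_4/ε_3)^p = 4.227e-14·(4.81545e-09)^2.7196 = 4.227e-14·2.39938e-23 ≈ 1.014e-36.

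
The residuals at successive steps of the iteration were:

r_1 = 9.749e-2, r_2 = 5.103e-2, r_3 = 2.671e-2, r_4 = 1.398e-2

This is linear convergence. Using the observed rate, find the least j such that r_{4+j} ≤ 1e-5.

Rate ρ ≈ r_4/r_3 = 1.398e-2/2.671e-2 = 0.5234.
After j more steps, r_{4+j} ≈ 1.398e-2·ρ^j; need ρ^j ≤ 1e-5/1.398e-2 = 0.000715308.
j ≥ ln(0.000715308)/ln(0.5234) = -7.2428/-0.64741 = 11.187.
So 12 more iterations are needed.

12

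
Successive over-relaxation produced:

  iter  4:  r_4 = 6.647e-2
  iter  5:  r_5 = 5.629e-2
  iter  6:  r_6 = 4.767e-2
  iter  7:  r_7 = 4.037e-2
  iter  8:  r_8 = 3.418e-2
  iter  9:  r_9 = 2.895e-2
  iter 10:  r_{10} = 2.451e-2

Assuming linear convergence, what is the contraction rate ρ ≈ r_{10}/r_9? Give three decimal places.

0.847

ρ ≈ r_{10}/r_9 = 2.451e-2/2.895e-2 = 0.84663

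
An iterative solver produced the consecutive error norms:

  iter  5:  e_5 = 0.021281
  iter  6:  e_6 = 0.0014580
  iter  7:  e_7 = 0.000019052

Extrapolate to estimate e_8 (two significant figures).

First estimate the order: p ≈ ln(e_7/e_6) / ln(e_6/e_5) = ln(0.000019052/0.0014580)/ln(0.0014580/0.021281) = ln(0.0130672)/ln(0.0685118) ≈ 1.6181.
Then e_8 ≈ e_7·(e_7/e_6)^p = 0.000019052·(0.0130672)^1.6181 = 0.000019052·0.000894942 ≈ 1.705e-08.

1.7e-8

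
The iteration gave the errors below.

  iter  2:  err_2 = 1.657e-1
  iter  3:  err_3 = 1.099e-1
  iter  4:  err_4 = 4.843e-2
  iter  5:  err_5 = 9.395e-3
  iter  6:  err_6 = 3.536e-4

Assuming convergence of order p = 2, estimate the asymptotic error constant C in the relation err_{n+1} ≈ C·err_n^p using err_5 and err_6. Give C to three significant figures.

C ≈ err_6 / err_5^2
  = 3.536e-4 / (9.395e-3)^2
  = 3.536e-4 / 8.8266e-05 ≈ 4.0061

4.01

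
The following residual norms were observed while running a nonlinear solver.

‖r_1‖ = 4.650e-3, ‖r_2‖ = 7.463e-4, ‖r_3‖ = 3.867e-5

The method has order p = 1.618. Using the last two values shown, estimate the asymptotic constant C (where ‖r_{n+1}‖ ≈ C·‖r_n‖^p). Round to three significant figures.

4.44

C ≈ ‖r_3‖ / ‖r_2‖^1.618
  = 3.867e-5 / (7.463e-4)^1.618
  = 3.867e-5 / 8.71714e-06 ≈ 4.4361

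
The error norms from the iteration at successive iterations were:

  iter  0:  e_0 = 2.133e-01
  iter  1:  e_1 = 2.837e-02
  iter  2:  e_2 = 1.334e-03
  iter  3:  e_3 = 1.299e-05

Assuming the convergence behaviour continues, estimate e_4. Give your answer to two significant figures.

1.2e-8

First estimate the order: p ≈ ln(e_3/e_2) / ln(e_2/e_1) = ln(1.299e-05/1.334e-03)/ln(1.334e-03/2.837e-02) = ln(0.00973763)/ln(0.0470215) ≈ 1.5151.
Then e_4 ≈ e_3·(e_3/e_2)^p = 1.299e-05·(0.00973763)^1.5151 = 1.299e-05·0.000895995 ≈ 1.164e-08.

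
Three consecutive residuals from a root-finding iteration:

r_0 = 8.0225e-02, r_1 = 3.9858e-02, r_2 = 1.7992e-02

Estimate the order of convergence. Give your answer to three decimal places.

p ≈ ln(r_2/r_1) / ln(r_1/r_0)
  = ln(1.7992e-02/3.9858e-02) / ln(3.9858e-02/8.0225e-02)
  = ln(0.451402) / ln(0.496828)
  = -0.795397 / -0.699511 ≈ 1.137076

1.137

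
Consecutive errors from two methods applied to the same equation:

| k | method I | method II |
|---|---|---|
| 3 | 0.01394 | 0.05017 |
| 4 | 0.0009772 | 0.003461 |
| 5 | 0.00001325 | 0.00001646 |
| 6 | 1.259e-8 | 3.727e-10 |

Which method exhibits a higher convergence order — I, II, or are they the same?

Method I: p ≈ ln(1.259e-8/0.00001325)/ln(0.00001325/0.0009772) ≈ 1.62.
Method II: p ≈ ln(3.727e-10/0.00001646)/ln(0.00001646/0.003461) ≈ 2.00.
Method II has the higher order (≈2.0 vs ≈1.6).

II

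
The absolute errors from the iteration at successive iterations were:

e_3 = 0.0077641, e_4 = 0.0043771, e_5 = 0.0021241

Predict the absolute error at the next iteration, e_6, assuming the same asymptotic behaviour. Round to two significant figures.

First estimate the order: p ≈ ln(e_5/e_4) / ln(e_4/e_3) = ln(0.0021241/0.0043771)/ln(0.0043771/0.0077641) = ln(0.485276)/ln(0.563761) ≈ 1.2616.
Then e_6 ≈ e_5·(e_5/e_4)^p = 0.0021241·(0.485276)^1.2616 = 0.0021241·0.401646 ≈ 0.0008531.

8.5e-4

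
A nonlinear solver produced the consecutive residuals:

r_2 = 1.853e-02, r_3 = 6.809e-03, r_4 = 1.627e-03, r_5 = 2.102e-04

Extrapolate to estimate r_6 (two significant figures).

1.1e-5

First estimate the order: p ≈ ln(r_5/r_4) / ln(r_4/r_3) = ln(2.102e-04/1.627e-03)/ln(1.627e-03/6.809e-03) = ln(0.129195)/ln(0.238948) ≈ 1.4296.
Then r_6 ≈ r_5·(r_5/r_4)^p = 2.102e-04·(0.129195)^1.4296 = 2.102e-04·0.0536336 ≈ 1.127e-05.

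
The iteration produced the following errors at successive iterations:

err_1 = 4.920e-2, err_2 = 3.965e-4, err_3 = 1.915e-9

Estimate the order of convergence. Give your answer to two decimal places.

2.54

p ≈ ln(err_3/err_2) / ln(err_2/err_1)
  = ln(1.915e-9/3.965e-4) / ln(3.965e-4/4.920e-2)
  = ln(4.82976e-06) / ln(0.00805894)
  = -12.24071 / -4.82097 ≈ 2.53906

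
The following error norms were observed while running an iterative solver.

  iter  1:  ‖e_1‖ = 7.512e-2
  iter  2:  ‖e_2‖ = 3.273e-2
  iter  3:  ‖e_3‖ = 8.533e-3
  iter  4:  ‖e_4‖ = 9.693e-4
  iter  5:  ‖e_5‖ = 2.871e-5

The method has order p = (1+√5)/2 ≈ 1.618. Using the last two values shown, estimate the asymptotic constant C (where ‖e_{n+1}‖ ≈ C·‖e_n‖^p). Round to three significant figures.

C ≈ ‖e_5‖ / ‖e_4‖^1.618
  = 2.871e-5 / (9.693e-4)^1.618
  = 2.871e-5 / 1.33073e-05 ≈ 2.1575

2.16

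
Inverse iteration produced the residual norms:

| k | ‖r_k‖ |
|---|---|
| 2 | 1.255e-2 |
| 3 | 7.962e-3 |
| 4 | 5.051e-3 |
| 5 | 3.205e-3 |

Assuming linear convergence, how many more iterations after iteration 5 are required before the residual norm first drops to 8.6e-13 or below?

Rate ρ ≈ ‖r_5‖/‖r_4‖ = 3.205e-3/5.051e-3 = 0.6345.
After j more steps, ‖r_{5+j}‖ ≈ 3.205e-3·ρ^j; need ρ^j ≤ 8.6e-13/3.205e-3 = 2.68331e-10.
j ≥ ln(2.68331e-10)/ln(0.6345) = -22.0388/-0.45492 = 48.445.
So 49 more iterations are needed.

49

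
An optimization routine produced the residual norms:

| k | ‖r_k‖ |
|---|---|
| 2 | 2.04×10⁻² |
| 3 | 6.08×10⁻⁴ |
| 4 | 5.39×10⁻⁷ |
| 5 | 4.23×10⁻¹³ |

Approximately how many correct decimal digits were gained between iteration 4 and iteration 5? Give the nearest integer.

6

Digits gained ≈ log₁₀(‖r_4‖/‖r_5‖) = log₁₀(5.39×10⁻⁷/4.23×10⁻¹³) = log₁₀(1.27423e+06) ≈ 6.105.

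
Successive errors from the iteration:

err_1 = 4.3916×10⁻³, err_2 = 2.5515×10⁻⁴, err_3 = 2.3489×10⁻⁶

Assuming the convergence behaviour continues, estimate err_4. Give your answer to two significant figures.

First estimate the order: p ≈ ln(err_3/err_2) / ln(err_2/err_1) = ln(2.3489×10⁻⁶/2.5515×10⁻⁴)/ln(2.5515×10⁻⁴/4.3916×10⁻³) = ln(0.00920596)/ln(0.0580996) ≈ 1.6474.
Then err_4 ≈ err_3·(err_3/err_2)^p = 2.3489×10⁻⁶·(0.00920596)^1.6474 = 2.3489×10⁻⁶·0.000442596 ≈ 1.04e-09.

1.0e-9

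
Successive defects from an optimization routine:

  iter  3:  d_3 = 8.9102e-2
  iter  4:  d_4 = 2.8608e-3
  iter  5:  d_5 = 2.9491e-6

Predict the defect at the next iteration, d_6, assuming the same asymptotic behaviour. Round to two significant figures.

First estimate the order: p ≈ ln(d_5/d_4) / ln(d_4/d_3) = ln(2.9491e-6/2.8608e-3)/ln(2.8608e-3/8.9102e-2) = ln(0.00103087)/ln(0.032107) ≈ 2.0000.
Then d_6 ≈ d_5·(d_5/d_4)^p = 2.9491e-6·(0.00103087)^2.0000 = 2.9491e-6·1.06269e-06 ≈ 3.134e-12.

3.1e-12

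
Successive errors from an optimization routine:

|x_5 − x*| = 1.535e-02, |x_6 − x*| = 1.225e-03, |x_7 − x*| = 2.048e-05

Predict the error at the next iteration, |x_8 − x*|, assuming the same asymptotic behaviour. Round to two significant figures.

First estimate the order: p ≈ ln(|x_7 − x*|/|x_6 − x*|) / ln(|x_6 − x*|/|x_5 − x*|) = ln(2.048e-05/1.225e-03)/ln(1.225e-03/1.535e-02) = ln(0.0167184)/ln(0.0798046) ≈ 1.6183.
Then |x_8 − x*| ≈ |x_7 − x*|·(|x_7 − x*|/|x_6 − x*|)^p = 2.048e-05·(0.0167184)^1.6183 = 2.048e-05·0.00133228 ≈ 2.729e-08.

2.7e-8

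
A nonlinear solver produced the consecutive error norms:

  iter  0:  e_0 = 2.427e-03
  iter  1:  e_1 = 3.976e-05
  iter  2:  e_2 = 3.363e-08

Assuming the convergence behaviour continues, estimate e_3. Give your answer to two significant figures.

First estimate the order: p ≈ ln(e_2/e_1) / ln(e_1/e_0) = ln(3.363e-08/3.976e-05)/ln(3.976e-05/2.427e-03) = ln(0.000845825)/ln(0.0163824) ≈ 1.7208.
Then e_3 ≈ e_2·(e_2/e_1)^p = 3.363e-08·(0.000845825)^1.7208 = 3.363e-08·5.1578e-06 ≈ 1.735e-13.

1.7e-13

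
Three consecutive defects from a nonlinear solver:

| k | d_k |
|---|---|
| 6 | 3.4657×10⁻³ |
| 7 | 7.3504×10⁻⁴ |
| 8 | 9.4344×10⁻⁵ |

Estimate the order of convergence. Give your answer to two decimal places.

p ≈ ln(d_8/d_7) / ln(d_7/d_6)
  = ln(9.4344×10⁻⁵/7.3504×10⁻⁴) / ln(7.3504×10⁻⁴/3.4657×10⁻³)
  = ln(0.128352) / ln(0.21209)
  = -2.05298 / -1.55074 ≈ 1.32387

1.32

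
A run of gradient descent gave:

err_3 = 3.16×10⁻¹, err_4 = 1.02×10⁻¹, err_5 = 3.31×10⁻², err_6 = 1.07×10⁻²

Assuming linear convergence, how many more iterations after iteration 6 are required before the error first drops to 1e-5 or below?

7

Rate ρ ≈ err_6/err_5 = 1.07×10⁻²/3.31×10⁻² = 0.3233.
After j more steps, err_{6+j} ≈ 1.07×10⁻²·ρ^j; need ρ^j ≤ 1e-5/1.07×10⁻² = 0.000934579.
j ≥ ln(0.000934579)/ln(0.3233) = -6.9754/-1.12917 = 6.177.
So 7 more iterations are needed.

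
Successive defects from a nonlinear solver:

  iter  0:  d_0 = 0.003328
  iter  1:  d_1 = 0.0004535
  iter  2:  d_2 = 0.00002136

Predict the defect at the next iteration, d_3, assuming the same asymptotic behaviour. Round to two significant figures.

2.0e-7

First estimate the order: p ≈ ln(d_2/d_1) / ln(d_1/d_0) = ln(0.00002136/0.0004535)/ln(0.0004535/0.003328) = ln(0.0471003)/ln(0.136268) ≈ 1.5330.
Then d_3 ≈ d_2·(d_2/d_1)^p = 0.00002136·(0.0471003)^1.5330 = 0.00002136·0.00924156 ≈ 1.974e-07.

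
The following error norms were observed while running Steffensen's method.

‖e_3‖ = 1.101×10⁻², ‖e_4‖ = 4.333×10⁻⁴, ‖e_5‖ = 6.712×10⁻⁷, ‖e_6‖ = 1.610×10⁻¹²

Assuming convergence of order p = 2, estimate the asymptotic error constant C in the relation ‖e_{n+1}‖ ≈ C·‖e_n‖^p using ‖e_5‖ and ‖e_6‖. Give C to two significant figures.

C ≈ ‖e_6‖ / ‖e_5‖^2
  = 1.610×10⁻¹² / (6.712×10⁻⁷)^2
  = 1.610×10⁻¹² / 4.50509e-13 ≈ 3.5737

3.6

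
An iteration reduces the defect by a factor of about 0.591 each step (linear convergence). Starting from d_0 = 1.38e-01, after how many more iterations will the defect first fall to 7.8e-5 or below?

15

After k steps, d_k ≈ 1.38e-01·0.591^k.
Need 0.591^k ≤ 7.8e-5/1.38e-01 = 0.000565217.
k ≥ ln(0.000565217)/ln(0.591) = -7.4783/-0.52594 = 14.219.
Smallest integer k = 15.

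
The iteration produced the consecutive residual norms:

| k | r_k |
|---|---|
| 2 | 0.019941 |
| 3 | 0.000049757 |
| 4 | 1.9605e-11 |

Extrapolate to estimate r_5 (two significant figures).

First estimate the order: p ≈ ln(r_4/r_3) / ln(r_3/r_2) = ln(1.9605e-11/0.000049757)/ln(0.000049757/0.019941) = ln(3.94015e-07)/ln(0.00249521) ≈ 2.4605.
Then r_5 ≈ r_4·(r_4/r_3)^p = 1.9605e-11·(3.94015e-07)^2.4605 = 1.9605e-11·1.74485e-16 ≈ 3.421e-27.

3.4e-27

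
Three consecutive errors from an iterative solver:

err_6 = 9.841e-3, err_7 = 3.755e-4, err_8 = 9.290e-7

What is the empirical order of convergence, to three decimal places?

p ≈ ln(err_8/err_7) / ln(err_7/err_6)
  = ln(9.290e-7/3.755e-4) / ln(3.755e-4/9.841e-3)
  = ln(0.00247403) / ln(0.0381567)
  = -6.001907 / -3.266054 ≈ 1.837663

1.838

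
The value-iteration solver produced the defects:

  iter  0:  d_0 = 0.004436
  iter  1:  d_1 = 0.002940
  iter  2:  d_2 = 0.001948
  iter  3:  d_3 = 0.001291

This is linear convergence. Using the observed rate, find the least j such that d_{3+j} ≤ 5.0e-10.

36

Rate ρ ≈ d_3/d_2 = 0.001291/0.001948 = 0.6627.
After j more steps, d_{3+j} ≈ 0.001291·ρ^j; need ρ^j ≤ 5.0e-10/0.001291 = 3.87297e-07.
j ≥ ln(3.87297e-07)/ln(0.6627) = -14.7641/-0.41143 = 35.885.
So 36 more iterations are needed.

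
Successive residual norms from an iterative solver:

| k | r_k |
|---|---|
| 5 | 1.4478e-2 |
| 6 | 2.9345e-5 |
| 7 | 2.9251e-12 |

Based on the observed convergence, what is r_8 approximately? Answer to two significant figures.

1.8e-30

First estimate the order: p ≈ ln(r_7/r_6) / ln(r_6/r_5) = ln(2.9251e-12/2.9345e-5)/ln(2.9345e-5/1.4478e-2) = ln(9.96797e-08)/ln(0.00202687) ≈ 2.5997.
Then r_8 ≈ r_7·(r_7/r_6)^p = 2.9251e-12·(9.96797e-08)^2.5997 = 2.9251e-12·6.2875e-19 ≈ 1.839e-30.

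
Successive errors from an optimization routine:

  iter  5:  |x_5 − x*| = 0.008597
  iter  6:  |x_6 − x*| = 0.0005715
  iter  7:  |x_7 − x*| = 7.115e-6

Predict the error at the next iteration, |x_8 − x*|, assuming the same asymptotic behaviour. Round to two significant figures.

5.9e-9

First estimate the order: p ≈ ln(|x_7 − x*|/|x_6 − x*|) / ln(|x_6 − x*|/|x_5 − x*|) = ln(7.115e-6/0.0005715)/ln(0.0005715/0.008597) = ln(0.0124497)/ln(0.0664767) ≈ 1.6179.
Then |x_8 − x*| ≈ |x_7 − x*|·(|x_7 − x*|/|x_6 − x*|)^p = 7.115e-6·(0.0124497)^1.6179 = 7.115e-6·0.000828243 ≈ 5.893e-09.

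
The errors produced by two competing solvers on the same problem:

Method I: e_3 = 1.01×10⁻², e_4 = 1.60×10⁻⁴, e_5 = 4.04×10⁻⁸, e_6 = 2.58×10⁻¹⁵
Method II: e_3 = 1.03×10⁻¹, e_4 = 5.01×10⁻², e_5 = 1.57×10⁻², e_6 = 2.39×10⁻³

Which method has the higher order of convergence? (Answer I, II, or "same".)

Method I: p ≈ ln(2.58×10⁻¹⁵/4.04×10⁻⁸)/ln(4.04×10⁻⁸/1.60×10⁻⁴) ≈ 2.00.
Method II: p ≈ ln(2.39×10⁻³/1.57×10⁻²)/ln(1.57×10⁻²/5.01×10⁻²) ≈ 1.62.
Method I has the higher order (≈2.0 vs ≈1.6).

I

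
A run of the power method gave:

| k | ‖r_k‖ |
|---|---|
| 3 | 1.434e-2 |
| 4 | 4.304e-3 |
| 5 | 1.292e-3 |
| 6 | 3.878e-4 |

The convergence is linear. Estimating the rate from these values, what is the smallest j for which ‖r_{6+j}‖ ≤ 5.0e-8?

8

Rate ρ ≈ ‖r_6‖/‖r_5‖ = 3.878e-4/1.292e-3 = 0.3002.
After j more steps, ‖r_{6+j}‖ ≈ 3.878e-4·ρ^j; need ρ^j ≤ 5.0e-8/3.878e-4 = 0.000128932.
j ≥ ln(0.000128932)/ln(0.3002) = -8.9562/-1.20331 = 7.443.
So 8 more iterations are needed.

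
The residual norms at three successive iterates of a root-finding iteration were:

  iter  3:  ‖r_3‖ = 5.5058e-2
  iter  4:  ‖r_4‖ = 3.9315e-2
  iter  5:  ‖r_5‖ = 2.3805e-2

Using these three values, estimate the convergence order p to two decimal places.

1.49

p ≈ ln(‖r_5‖/‖r_4‖) / ln(‖r_4‖/‖r_3‖)
  = ln(2.3805e-2/3.9315e-2) / ln(3.9315e-2/5.5058e-2)
  = ln(0.605494) / ln(0.714065)
  = -0.50171 / -0.33678 ≈ 1.48973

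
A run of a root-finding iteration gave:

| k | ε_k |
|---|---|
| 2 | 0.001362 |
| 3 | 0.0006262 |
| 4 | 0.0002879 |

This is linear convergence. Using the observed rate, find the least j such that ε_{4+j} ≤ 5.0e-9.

Rate ρ ≈ ε_4/ε_3 = 0.0002879/0.0006262 = 0.4598.
After j more steps, ε_{4+j} ≈ 0.0002879·ρ^j; need ρ^j ≤ 5.0e-9/0.0002879 = 1.73671e-05.
j ≥ ln(1.73671e-05)/ln(0.4598) = -10.9609/-0.77696 = 14.107.
So 15 more iterations are needed.

15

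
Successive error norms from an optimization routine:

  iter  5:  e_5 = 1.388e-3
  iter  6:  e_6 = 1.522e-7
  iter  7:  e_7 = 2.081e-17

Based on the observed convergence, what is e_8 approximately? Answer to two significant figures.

First estimate the order: p ≈ ln(e_7/e_6) / ln(e_6/e_5) = ln(2.081e-17/1.522e-7)/ln(1.522e-7/1.388e-3) = ln(1.36728e-10)/ln(0.000109654) ≈ 2.4910.
Then e_8 ≈ e_7·(e_7/e_6)^p = 2.081e-17·(1.36728e-10)^2.4910 = 2.081e-17·2.68177e-25 ≈ 5.581e-42.

5.6e-42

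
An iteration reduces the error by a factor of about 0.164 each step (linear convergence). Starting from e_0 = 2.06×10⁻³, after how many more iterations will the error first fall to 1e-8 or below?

After k steps, e_k ≈ 2.06×10⁻³·0.164^k.
Need 0.164^k ≤ 1e-8/2.06×10⁻³ = 4.85437e-06.
k ≥ ln(4.85437e-06)/ln(0.164) = -12.2356/-1.80789 = 6.768.
Smallest integer k = 7.

7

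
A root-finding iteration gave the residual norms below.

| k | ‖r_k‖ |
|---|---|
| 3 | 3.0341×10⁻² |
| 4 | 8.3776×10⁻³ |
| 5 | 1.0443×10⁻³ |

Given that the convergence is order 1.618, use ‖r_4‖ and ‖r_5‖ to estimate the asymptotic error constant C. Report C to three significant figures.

C ≈ ‖r_5‖ / ‖r_4‖^1.618
  = 1.0443×10⁻³ / (8.3776×10⁻³)^1.618
  = 1.0443×10⁻³ / 0.000436122 ≈ 2.3945

2.39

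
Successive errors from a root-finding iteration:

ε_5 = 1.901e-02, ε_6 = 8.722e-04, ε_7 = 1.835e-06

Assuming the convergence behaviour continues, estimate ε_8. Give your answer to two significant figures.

8.1e-12

First estimate the order: p ≈ ln(ε_7/ε_6) / ln(ε_6/ε_5) = ln(1.835e-06/8.722e-04)/ln(8.722e-04/1.901e-02) = ln(0.00210388)/ln(0.0458811) ≈ 2.0002.
Then ε_8 ≈ ε_7·(ε_7/ε_6)^p = 1.835e-06·(0.00210388)^2.0002 = 1.835e-06·4.42086e-06 ≈ 8.112e-12.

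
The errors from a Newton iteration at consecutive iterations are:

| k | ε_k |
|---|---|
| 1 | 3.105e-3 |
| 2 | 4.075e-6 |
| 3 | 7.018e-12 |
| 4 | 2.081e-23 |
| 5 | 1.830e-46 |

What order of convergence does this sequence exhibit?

Consecutive ratios: ε_5/ε_4 = 1.830e-46/2.081e-23 = 8.79385e-24, ε_4/ε_3 = 2.081e-23/7.018e-12 = 2.96523e-12.
p ≈ ln(8.79385e-24)/ln(2.96523e-12) = -53.0880/-26.5441 ≈ 2.00.
So the convergence is quadratic (order 2).

2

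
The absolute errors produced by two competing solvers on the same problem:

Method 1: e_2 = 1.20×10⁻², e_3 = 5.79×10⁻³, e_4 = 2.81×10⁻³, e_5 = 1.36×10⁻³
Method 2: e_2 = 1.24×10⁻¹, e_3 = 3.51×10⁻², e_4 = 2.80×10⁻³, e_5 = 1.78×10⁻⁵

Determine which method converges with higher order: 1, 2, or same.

Method 1: p ≈ ln(1.36×10⁻³/2.81×10⁻³)/ln(2.81×10⁻³/5.79×10⁻³) ≈ 1.00.
Method 2: p ≈ ln(1.78×10⁻⁵/2.80×10⁻³)/ln(2.80×10⁻³/3.51×10⁻²) ≈ 2.00.
Method 2 has the higher order (≈2.0 vs ≈1.0).

2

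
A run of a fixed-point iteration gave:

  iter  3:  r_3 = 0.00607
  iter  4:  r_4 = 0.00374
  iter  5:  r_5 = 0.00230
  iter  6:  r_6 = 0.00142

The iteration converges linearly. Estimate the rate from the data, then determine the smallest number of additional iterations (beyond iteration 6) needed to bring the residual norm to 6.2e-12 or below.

Rate ρ ≈ r_6/r_5 = 0.00142/0.00230 = 0.6174.
After j more steps, r_{6+j} ≈ 0.00142·ρ^j; need ρ^j ≤ 6.2e-12/0.00142 = 4.3662e-09.
j ≥ ln(4.3662e-09)/ln(0.6174) = -19.2494/-0.48224 = 39.917.
So 40 more iterations are needed.

40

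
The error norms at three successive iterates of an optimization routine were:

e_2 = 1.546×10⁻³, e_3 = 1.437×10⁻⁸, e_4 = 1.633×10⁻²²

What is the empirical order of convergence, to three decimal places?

2.771

p ≈ ln(e_4/e_3) / ln(e_3/e_2)
  = ln(1.633×10⁻²²/1.437×10⁻⁸) / ln(1.437×10⁻⁸/1.546×10⁻³)
  = ln(1.1364e-14) / ln(9.29495e-06)
  = -32.108326 / -11.586039 ≈ 2.771294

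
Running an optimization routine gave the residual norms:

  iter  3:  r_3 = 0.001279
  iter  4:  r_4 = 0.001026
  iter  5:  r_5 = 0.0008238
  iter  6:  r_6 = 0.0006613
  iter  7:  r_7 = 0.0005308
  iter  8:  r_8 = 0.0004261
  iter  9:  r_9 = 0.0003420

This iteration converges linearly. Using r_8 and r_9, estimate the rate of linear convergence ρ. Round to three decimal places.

0.803

ρ ≈ r_9/r_8 = 0.0003420/0.0004261 = 0.80263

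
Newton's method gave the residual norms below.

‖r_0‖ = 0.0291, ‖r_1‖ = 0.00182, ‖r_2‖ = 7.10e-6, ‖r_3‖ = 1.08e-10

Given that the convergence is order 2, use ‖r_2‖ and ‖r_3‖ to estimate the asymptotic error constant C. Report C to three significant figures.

2.14

C ≈ ‖r_3‖ / ‖r_2‖^2
  = 1.08e-10 / (7.10e-6)^2
  = 1.08e-10 / 5.041e-11 ≈ 2.1424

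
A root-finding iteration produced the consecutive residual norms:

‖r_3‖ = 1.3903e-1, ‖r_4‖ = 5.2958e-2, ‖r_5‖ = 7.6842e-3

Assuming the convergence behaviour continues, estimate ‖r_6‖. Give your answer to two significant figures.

First estimate the order: p ≈ ln(‖r_5‖/‖r_4‖) / ln(‖r_4‖/‖r_3‖) = ln(7.6842e-3/5.2958e-2)/ln(5.2958e-2/1.3903e-1) = ln(0.1451)/ln(0.380911) ≈ 2.0000.
Then ‖r_6‖ ≈ ‖r_5‖·(‖r_5‖/‖r_4‖)^p = 7.6842e-3·(0.1451)^2.0000 = 7.6842e-3·0.021054 ≈ 0.0001618.

1.6e-4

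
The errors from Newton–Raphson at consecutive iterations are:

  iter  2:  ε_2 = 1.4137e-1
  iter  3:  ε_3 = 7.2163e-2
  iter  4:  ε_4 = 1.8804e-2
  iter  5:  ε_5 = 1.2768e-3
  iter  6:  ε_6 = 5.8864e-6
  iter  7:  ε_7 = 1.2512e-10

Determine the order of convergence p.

Consecutive ratios: ε_7/ε_6 = 1.2512e-10/5.8864e-6 = 2.12558e-05, ε_6/ε_5 = 5.8864e-6/1.2768e-3 = 0.00461028.
p ≈ ln(2.12558e-05)/ln(0.00461028) = -10.7589/-5.3795 ≈ 2.00.
So the convergence is quadratic (order 2).

2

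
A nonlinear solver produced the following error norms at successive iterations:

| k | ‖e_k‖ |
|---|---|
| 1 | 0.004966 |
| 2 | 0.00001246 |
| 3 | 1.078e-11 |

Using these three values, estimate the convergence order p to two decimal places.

2.33

p ≈ ln(‖e_3‖/‖e_2‖) / ln(‖e_2‖/‖e_1‖)
  = ln(1.078e-11/0.00001246) / ln(0.00001246/0.004966)
  = ln(8.65169e-07) / ln(0.00250906)
  = -13.96034 / -5.98785 ≈ 2.33144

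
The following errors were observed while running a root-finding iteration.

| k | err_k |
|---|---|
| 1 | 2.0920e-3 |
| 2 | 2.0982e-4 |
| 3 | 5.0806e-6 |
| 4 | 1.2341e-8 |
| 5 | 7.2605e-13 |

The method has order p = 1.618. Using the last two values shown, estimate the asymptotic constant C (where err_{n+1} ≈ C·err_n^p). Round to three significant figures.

4.54

C ≈ err_5 / err_4^1.618
  = 7.2605e-13 / (1.2341e-8)^1.618
  = 7.2605e-13 / 1.59884e-13 ≈ 4.5411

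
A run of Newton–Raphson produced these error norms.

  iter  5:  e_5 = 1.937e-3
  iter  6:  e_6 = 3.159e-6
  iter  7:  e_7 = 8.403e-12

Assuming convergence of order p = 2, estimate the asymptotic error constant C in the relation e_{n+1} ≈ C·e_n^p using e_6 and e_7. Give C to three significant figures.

0.842

C ≈ e_7 / e_6^2
  = 8.403e-12 / (3.159e-6)^2
  = 8.403e-12 / 9.97928e-12 ≈ 0.84204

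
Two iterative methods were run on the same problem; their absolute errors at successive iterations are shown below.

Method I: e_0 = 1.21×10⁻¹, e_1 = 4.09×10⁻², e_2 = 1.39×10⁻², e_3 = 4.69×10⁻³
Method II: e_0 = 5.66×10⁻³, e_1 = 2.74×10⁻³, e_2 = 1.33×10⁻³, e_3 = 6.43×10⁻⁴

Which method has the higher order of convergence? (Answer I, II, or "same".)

same

Method I: p ≈ ln(4.69×10⁻³/1.39×10⁻²)/ln(1.39×10⁻²/4.09×10⁻²) ≈ 1.01.
Method II: p ≈ ln(6.43×10⁻⁴/1.33×10⁻³)/ln(1.33×10⁻³/2.74×10⁻³) ≈ 1.01.
Both orders ≈ 1.0 — effectively the same.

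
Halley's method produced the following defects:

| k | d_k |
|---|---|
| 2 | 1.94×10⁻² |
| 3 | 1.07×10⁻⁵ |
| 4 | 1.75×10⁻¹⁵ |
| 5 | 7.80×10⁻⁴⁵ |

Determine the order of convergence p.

Consecutive ratios: d_5/d_4 = 7.80×10⁻⁴⁵/1.75×10⁻¹⁵ = 4.45714e-30, d_4/d_3 = 1.75×10⁻¹⁵/1.07×10⁻⁵ = 1.63551e-10.
p ≈ ln(4.45714e-30)/ln(1.63551e-10) = -67.5830/-22.5339 ≈ 3.00.
So the convergence is cubic (order 3).

3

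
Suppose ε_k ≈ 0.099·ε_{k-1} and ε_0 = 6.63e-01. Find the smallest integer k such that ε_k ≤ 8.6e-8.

7

After k steps, ε_k ≈ 6.63e-01·0.099^k.
Need 0.099^k ≤ 8.6e-8/6.63e-01 = 1.29713e-07.
k ≥ ln(1.29713e-07)/ln(0.099) = -15.8579/-2.31264 = 6.857.
Smallest integer k = 7.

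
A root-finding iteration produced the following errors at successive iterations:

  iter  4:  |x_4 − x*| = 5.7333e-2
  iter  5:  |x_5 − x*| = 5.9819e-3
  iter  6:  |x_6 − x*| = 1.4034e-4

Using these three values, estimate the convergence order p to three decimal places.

p ≈ ln(|x_6 − x*|/|x_5 − x*|) / ln(|x_5 − x*|/|x_4 − x*|)
  = ln(1.4034e-4/5.9819e-3) / ln(5.9819e-3/5.7333e-2)
  = ln(0.0234608) / ln(0.104336)
  = -3.752424 / -2.260139 ≈ 1.660262

1.660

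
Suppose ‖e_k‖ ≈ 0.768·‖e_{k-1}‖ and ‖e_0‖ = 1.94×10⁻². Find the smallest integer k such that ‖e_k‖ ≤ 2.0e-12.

88

After k steps, ‖e_k‖ ≈ 1.94×10⁻²·0.768^k.
Need 0.768^k ≤ 2.0e-12/1.94×10⁻² = 1.03093e-10.
k ≥ ln(1.03093e-10)/ln(0.768) = -22.9954/-0.26397 = 87.114.
Smallest integer k = 88.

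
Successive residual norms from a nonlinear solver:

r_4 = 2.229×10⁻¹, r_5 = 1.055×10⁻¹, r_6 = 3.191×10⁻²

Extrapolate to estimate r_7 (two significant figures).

4.7e-3

First estimate the order: p ≈ ln(r_6/r_5) / ln(r_5/r_4) = ln(3.191×10⁻²/1.055×10⁻¹)/ln(1.055×10⁻¹/2.229×10⁻¹) = ln(0.302464)/ln(0.473306) ≈ 1.5986.
Then r_7 ≈ r_6·(r_6/r_5)^p = 3.191×10⁻²·(0.302464)^1.5986 = 3.191×10⁻²·0.147844 ≈ 0.004718.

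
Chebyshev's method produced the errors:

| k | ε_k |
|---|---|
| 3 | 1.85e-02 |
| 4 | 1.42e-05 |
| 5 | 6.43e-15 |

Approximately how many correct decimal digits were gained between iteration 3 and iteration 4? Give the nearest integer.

3

Digits gained ≈ log₁₀(ε_3/ε_4) = log₁₀(1.85e-02/1.42e-05) = log₁₀(1302.82) ≈ 3.115.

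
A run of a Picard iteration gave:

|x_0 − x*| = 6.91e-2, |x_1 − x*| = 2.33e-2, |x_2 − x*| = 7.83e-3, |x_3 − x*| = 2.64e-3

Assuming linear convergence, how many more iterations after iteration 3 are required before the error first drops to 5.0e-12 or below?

Rate ρ ≈ |x_3 − x*|/|x_2 − x*| = 2.64e-3/7.83e-3 = 0.3372.
After j more steps, |x_{3+j} − x*| ≈ 2.64e-3·ρ^j; need ρ^j ≤ 5.0e-12/2.64e-3 = 1.89394e-09.
j ≥ ln(1.89394e-09)/ln(0.3372) = -20.0846/-1.08708 = 18.476.
So 19 more iterations are needed.

19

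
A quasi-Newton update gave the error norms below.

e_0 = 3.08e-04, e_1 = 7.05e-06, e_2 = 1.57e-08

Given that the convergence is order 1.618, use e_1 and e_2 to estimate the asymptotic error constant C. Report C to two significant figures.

3.4

C ≈ e_2 / e_1^1.618
  = 1.57e-08 / (7.05e-06)^1.618
  = 1.57e-08 / 4.61711e-09 ≈ 3.4004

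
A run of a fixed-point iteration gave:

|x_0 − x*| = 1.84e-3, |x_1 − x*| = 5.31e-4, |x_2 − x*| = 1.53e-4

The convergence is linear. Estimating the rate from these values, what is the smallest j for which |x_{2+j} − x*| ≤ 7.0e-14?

Rate ρ ≈ |x_2 − x*|/|x_1 − x*| = 1.53e-4/5.31e-4 = 0.2881.
After j more steps, |x_{2+j} − x*| ≈ 1.53e-4·ρ^j; need ρ^j ≤ 7.0e-14/1.53e-4 = 4.57516e-10.
j ≥ ln(4.57516e-10)/ln(0.2881) = -21.5052/-1.24445 = 17.281.
So 18 more iterations are needed.

18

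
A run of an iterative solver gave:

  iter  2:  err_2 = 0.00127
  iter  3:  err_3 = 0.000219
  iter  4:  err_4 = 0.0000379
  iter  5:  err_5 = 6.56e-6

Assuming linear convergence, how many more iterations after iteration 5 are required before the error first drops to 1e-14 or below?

12

Rate ρ ≈ err_5/err_4 = 6.56e-6/0.0000379 = 0.1731.
After j more steps, err_{5+j} ≈ 6.56e-6·ρ^j; need ρ^j ≤ 1e-14/6.56e-6 = 1.52439e-09.
j ≥ ln(1.52439e-09)/ln(0.1731) = -20.3017/-1.75389 = 11.575.
So 12 more iterations are needed.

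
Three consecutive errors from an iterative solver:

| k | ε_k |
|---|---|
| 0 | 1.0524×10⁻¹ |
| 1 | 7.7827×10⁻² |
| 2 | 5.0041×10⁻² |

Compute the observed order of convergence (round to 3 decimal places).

p ≈ ln(ε_2/ε_1) / ln(ε_1/ε_0)
  = ln(5.0041×10⁻²/7.7827×10⁻²) / ln(7.7827×10⁻²/1.0524×10⁻¹)
  = ln(0.642977) / ln(0.739519)
  = -0.441646 / -0.301755 ≈ 1.463591

1.464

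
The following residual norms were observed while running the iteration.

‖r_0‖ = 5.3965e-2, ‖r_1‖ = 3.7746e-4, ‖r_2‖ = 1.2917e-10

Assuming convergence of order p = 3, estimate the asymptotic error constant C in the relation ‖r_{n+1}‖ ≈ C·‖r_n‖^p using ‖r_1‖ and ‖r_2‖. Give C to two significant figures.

C ≈ ‖r_2‖ / ‖r_1‖^3
  = 1.2917e-10 / (3.7746e-4)^3
  = 1.2917e-10 / 5.3779e-11 ≈ 2.4019

2.4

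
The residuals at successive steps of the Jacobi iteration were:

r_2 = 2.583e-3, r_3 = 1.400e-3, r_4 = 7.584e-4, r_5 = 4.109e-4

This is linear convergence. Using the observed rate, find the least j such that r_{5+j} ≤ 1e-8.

18

Rate ρ ≈ r_5/r_4 = 4.109e-4/7.584e-4 = 0.5418.
After j more steps, r_{5+j} ≈ 4.109e-4·ρ^j; need ρ^j ≤ 1e-8/4.109e-4 = 2.43368e-05.
j ≥ ln(2.43368e-05)/ln(0.5418) = -10.6235/-0.61286 = 17.334.
So 18 more iterations are needed.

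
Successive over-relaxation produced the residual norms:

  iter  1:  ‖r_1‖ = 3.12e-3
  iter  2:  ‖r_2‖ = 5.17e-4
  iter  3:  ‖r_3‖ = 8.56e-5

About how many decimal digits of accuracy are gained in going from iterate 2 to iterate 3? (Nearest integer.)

1

Digits gained ≈ log₁₀(‖r_2‖/‖r_3‖) = log₁₀(5.17e-4/8.56e-5) = log₁₀(6.03972) ≈ 0.781.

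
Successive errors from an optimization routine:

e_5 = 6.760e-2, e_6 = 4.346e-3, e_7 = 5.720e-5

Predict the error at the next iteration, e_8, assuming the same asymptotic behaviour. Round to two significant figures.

First estimate the order: p ≈ ln(e_7/e_6) / ln(e_6/e_5) = ln(5.720e-5/4.346e-3)/ln(4.346e-3/6.760e-2) = ln(0.0131615)/ln(0.0642899) ≈ 1.5780.
Then e_8 ≈ e_7·(e_7/e_6)^p = 5.720e-5·(0.0131615)^1.5780 = 5.720e-5·0.00107712 ≈ 6.161e-08.

6.2e-8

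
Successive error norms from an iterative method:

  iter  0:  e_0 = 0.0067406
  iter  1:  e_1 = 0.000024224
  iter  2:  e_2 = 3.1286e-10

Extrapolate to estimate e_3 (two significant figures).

5.2e-20

First estimate the order: p ≈ ln(e_2/e_1) / ln(e_1/e_0) = ln(3.1286e-10/0.000024224)/ln(0.000024224/0.0067406) = ln(1.29153e-05)/ln(0.00359375) ≈ 2.0000.
Then e_3 ≈ e_2·(e_2/e_1)^p = 3.1286e-10·(1.29153e-05)^2.0000 = 3.1286e-10·1.66805e-10 ≈ 5.219e-20.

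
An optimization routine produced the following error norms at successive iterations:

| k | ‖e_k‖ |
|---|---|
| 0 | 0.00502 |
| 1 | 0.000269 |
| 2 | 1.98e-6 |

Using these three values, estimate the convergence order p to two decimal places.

p ≈ ln(‖e_2‖/‖e_1‖) / ln(‖e_1‖/‖e_0‖)
  = ln(1.98e-6/0.000269) / ln(0.000269/0.00502)
  = ln(0.00736059) / ln(0.0535857)
  = -4.91162 / -2.92647 ≈ 1.67834

1.68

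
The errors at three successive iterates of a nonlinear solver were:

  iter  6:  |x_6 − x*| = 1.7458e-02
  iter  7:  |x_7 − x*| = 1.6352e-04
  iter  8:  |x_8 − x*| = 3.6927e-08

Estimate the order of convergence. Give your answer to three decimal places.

1.798

p ≈ ln(|x_8 − x*|/|x_7 − x*|) / ln(|x_7 − x*|/|x_6 − x*|)
  = ln(3.6927e-08/1.6352e-04) / ln(1.6352e-04/1.7458e-02)
  = ln(0.000225826) / ln(0.00936648)
  = -8.395746 / -4.670618 ≈ 1.797566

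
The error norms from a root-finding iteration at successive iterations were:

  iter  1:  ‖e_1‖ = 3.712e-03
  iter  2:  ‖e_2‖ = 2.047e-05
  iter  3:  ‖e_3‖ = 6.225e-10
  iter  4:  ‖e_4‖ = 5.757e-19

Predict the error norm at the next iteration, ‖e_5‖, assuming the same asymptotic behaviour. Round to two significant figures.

First estimate the order: p ≈ ln(‖e_4‖/‖e_3‖) / ln(‖e_3‖/‖e_2‖) = ln(5.757e-19/6.225e-10)/ln(6.225e-10/2.047e-05) = ln(9.24819e-10)/ln(3.04104e-05) ≈ 2.0000.
Then ‖e_5‖ ≈ ‖e_4‖·(‖e_4‖/‖e_3‖)^p = 5.757e-19·(9.24819e-10)^2.0000 = 5.757e-19·8.5529e-19 ≈ 4.924e-37.

4.9e-37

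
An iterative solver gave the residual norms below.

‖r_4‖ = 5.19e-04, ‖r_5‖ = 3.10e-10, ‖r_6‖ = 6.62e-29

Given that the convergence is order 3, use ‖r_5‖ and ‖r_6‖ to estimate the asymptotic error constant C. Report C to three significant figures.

C ≈ ‖r_6‖ / ‖r_5‖^3
  = 6.62e-29 / (3.10e-10)^3
  = 6.62e-29 / 2.9791e-29 ≈ 2.2221

2.22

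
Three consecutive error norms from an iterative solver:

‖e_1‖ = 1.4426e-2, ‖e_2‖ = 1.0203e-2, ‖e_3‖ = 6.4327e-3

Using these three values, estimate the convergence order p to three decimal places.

1.332

p ≈ ln(‖e_3‖/‖e_2‖) / ln(‖e_2‖/‖e_1‖)
  = ln(6.4327e-3/1.0203e-2) / ln(1.0203e-2/1.4426e-2)
  = ln(0.630471) / ln(0.707265)
  = -0.461288 / -0.346350 ≈ 1.331855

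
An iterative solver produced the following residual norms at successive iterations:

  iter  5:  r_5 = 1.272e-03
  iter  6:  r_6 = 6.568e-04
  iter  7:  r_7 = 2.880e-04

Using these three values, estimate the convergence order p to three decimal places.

p ≈ ln(r_7/r_6) / ln(r_6/r_5)
  = ln(2.880e-04/6.568e-04) / ln(6.568e-04/1.272e-03)
  = ln(0.43849) / ln(0.516352)
  = -0.824418 / -0.660967 ≈ 1.247291

1.247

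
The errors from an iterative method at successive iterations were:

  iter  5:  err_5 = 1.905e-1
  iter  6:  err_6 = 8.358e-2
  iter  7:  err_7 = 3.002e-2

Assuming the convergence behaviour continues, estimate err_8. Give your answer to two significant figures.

8.4e-3

First estimate the order: p ≈ ln(err_7/err_6) / ln(err_6/err_5) = ln(3.002e-2/8.358e-2)/ln(8.358e-2/1.905e-1) = ln(0.359177)/ln(0.43874) ≈ 1.2429.
Then err_8 ≈ err_7·(err_7/err_6)^p = 3.002e-2·(0.359177)^1.2429 = 3.002e-2·0.280087 ≈ 0.008408.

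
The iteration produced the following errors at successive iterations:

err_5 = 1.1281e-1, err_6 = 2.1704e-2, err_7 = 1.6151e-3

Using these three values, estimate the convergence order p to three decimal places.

1.576

p ≈ ln(err_7/err_6) / ln(err_6/err_5)
  = ln(1.6151e-3/2.1704e-2) / ln(2.1704e-2/1.1281e-1)
  = ln(0.0744149) / ln(0.192394)
  = -2.598099 / -1.648210 ≈ 1.576316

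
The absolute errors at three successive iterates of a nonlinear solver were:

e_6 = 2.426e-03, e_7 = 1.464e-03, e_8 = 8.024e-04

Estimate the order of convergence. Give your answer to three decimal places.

p ≈ ln(e_8/e_7) / ln(e_7/e_6)
  = ln(8.024e-04/1.464e-03) / ln(1.464e-03/2.426e-03)
  = ln(0.548087) / ln(0.603462)
  = -0.601321 / -0.505072 ≈ 1.190565

1.191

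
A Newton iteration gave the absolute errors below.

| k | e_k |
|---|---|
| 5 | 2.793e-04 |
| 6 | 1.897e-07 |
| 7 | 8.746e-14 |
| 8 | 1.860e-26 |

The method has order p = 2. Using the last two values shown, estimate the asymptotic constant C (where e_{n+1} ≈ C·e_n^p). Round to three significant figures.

C ≈ e_8 / e_7^2
  = 1.860e-26 / (8.746e-14)^2
  = 1.860e-26 / 7.64925e-27 ≈ 2.4316

2.43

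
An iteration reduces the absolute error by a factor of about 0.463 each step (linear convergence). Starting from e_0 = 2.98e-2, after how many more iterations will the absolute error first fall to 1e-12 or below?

32

After k steps, e_k ≈ 2.98e-2·0.463^k.
Need 0.463^k ≤ 1e-12/2.98e-2 = 3.3557e-11.
k ≥ ln(3.3557e-11)/ln(0.463) = -24.1178/-0.77003 = 31.321.
Smallest integer k = 32.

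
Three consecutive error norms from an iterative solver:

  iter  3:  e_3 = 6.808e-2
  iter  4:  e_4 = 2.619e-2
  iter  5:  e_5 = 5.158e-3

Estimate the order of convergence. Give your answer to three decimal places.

1.701

p ≈ ln(e_5/e_4) / ln(e_4/e_3)
  = ln(5.158e-3/2.619e-2) / ln(2.619e-2/6.808e-2)
  = ln(0.196945) / ln(0.384694)
  = -1.624831 / -0.955307 ≈ 1.700847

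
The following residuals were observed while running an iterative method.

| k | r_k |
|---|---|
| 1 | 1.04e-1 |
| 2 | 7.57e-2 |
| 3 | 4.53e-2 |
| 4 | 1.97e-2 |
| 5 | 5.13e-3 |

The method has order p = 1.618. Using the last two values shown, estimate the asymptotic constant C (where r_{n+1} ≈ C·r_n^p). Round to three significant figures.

C ≈ r_5 / r_4^1.618
  = 5.13e-3 / (1.97e-2)^1.618
  = 5.13e-3 / 0.00173959 ≈ 2.949

2.95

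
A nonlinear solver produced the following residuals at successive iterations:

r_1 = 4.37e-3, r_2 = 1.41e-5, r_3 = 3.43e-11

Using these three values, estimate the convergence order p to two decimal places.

p ≈ ln(r_3/r_2) / ln(r_2/r_1)
  = ln(3.43e-11/1.41e-5) / ln(1.41e-5/4.37e-3)
  = ln(2.43262e-06) / ln(0.00322654)
  = -12.92654 / -5.73634 ≈ 2.25345

2.25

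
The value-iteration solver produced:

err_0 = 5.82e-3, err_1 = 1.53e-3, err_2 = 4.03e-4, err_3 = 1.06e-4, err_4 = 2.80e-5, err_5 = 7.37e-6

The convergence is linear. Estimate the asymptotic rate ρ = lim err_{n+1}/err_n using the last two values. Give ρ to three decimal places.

0.263

ρ ≈ err_5/err_4 = 7.37e-6/2.80e-5 = 0.26321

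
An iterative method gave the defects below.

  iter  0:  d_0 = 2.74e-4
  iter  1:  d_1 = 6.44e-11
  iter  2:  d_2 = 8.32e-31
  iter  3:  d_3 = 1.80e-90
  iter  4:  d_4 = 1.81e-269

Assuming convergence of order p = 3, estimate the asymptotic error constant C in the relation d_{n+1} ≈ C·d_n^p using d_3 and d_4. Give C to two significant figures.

C ≈ d_4 / d_3^3
  = 1.81e-269 / (1.80e-90)^3
  = 1.81e-269 / 5.832e-270 ≈ 3.1036

3.1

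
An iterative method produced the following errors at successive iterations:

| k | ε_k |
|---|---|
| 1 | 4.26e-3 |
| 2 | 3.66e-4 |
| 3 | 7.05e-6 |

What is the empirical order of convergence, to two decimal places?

1.61

p ≈ ln(ε_3/ε_2) / ln(ε_2/ε_1)
  = ln(7.05e-6/3.66e-4) / ln(3.66e-4/4.26e-3)
  = ln(0.0192623) / ln(0.0859155)
  = -3.94961 / -2.45439 ≈ 1.60920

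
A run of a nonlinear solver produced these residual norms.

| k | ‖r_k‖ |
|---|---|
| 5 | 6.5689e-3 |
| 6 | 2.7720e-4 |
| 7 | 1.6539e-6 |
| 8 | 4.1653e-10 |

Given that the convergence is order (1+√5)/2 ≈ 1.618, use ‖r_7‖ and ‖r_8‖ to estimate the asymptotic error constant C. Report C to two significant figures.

0.94

C ≈ ‖r_8‖ / ‖r_7‖^1.618
  = 4.1653e-10 / (1.6539e-6)^1.618
  = 4.1653e-10 / 4.42128e-10 ≈ 0.9421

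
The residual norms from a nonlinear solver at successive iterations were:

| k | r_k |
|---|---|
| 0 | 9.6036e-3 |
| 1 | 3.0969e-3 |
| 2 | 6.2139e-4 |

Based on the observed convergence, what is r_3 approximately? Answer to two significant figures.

First estimate the order: p ≈ ln(r_2/r_1) / ln(r_1/r_0) = ln(6.2139e-4/3.0969e-3)/ln(3.0969e-3/9.6036e-3) = ln(0.200649)/ln(0.322473) ≈ 1.4192.
Then r_3 ≈ r_2·(r_2/r_1)^p = 6.2139e-4·(0.200649)^1.4192 = 6.2139e-4·0.102334 ≈ 6.359e-05.

6.4e-5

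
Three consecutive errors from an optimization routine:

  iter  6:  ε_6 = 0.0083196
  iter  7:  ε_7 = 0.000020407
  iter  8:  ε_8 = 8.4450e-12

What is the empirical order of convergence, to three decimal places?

2.445

p ≈ ln(ε_8/ε_7) / ln(ε_7/ε_6)
  = ln(8.4450e-12/0.000020407) / ln(0.000020407/0.0083196)
  = ln(4.13829e-07) / ln(0.00245288)
  = -14.697813 / -6.010492 ≈ 2.445359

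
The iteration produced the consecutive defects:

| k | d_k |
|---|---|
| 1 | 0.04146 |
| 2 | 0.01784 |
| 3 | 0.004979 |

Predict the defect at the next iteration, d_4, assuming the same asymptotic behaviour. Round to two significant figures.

7.2e-4

First estimate the order: p ≈ ln(d_3/d_2) / ln(d_2/d_1) = ln(0.004979/0.01784)/ln(0.01784/0.04146) = ln(0.279092)/ln(0.430294) ≈ 1.5134.
Then d_4 ≈ d_3·(d_3/d_2)^p = 0.004979·(0.279092)^1.5134 = 0.004979·0.144942 ≈ 0.0007217.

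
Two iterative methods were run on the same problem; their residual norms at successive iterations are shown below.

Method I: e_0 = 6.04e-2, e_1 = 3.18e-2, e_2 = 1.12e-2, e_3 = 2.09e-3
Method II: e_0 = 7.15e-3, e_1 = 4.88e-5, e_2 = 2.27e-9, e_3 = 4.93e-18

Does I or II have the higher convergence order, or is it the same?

Method I: p ≈ ln(2.09e-3/1.12e-2)/ln(1.12e-2/3.18e-2) ≈ 1.61.
Method II: p ≈ ln(4.93e-18/2.27e-9)/ln(2.27e-9/4.88e-5) ≈ 2.00.
Method II has the higher order (≈2.0 vs ≈1.6).

II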